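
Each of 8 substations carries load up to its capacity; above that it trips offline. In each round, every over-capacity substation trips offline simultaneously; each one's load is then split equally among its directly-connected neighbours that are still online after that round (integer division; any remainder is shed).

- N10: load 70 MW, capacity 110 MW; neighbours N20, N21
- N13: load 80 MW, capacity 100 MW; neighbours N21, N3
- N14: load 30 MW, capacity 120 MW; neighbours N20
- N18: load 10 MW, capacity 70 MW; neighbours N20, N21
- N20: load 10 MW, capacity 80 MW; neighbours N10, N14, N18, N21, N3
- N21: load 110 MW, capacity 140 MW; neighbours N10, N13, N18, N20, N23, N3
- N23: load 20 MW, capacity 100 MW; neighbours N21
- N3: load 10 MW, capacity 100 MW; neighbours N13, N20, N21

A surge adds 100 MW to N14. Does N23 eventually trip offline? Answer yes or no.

no

Round 1 — N14 at 130 > 120. N14 trips offline.
  N14 sheds 130 MW to N20: 130 each.
    N20: 10+130 = 140 > 80
Round 2 — N20 trips offline.
  N20 sheds 140 MW to N10, N18, N21, N3: 35 each.
    N10: 70+35 = 105 ≤ 110
    N18: 10+35 = 45 ≤ 70
    N21: 110+35 = 145 > 140
    N3: 10+35 = 45 ≤ 100
Round 3 — N21 trips offline.
  N21 sheds 145 MW to N10, N13, N18, N23, N3: 29 each.
    N10: 105+29 = 134 > 110
    N13: 80+29 = 109 > 100
    N18: 45+29 = 74 > 70
    N23: 20+29 = 49 ≤ 100
    N3: 45+29 = 74 ≤ 100
Round 4 — N10, N13, N18 trip offline.
  N10 sheds 134 MW: no online neighbours, lost.
  N13 sheds 109 MW to N3: 109 each.
    N3: 74+109 = 183 > 100
  N18 sheds 74 MW: no online neighbours, lost.
Round 5 — N3 trips offline.
  N3 sheds 183 MW: no online neighbours, lost.
No further trips.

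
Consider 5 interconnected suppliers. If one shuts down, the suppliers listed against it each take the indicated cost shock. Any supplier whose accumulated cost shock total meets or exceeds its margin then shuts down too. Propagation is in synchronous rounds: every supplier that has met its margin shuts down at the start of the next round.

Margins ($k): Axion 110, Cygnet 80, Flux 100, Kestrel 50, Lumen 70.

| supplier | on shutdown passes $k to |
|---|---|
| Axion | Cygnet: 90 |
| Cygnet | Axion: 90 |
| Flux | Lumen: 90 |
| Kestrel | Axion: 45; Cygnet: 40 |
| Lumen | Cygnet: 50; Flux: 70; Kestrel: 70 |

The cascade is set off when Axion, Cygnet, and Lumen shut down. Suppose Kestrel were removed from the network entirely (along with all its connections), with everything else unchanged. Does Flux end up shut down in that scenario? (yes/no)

no

With Kestrel removed:
Round 1 — Axion, Cygnet, Lumen shut down (initial).
  Flux: +70 → 70 < 100
No further shutdowns.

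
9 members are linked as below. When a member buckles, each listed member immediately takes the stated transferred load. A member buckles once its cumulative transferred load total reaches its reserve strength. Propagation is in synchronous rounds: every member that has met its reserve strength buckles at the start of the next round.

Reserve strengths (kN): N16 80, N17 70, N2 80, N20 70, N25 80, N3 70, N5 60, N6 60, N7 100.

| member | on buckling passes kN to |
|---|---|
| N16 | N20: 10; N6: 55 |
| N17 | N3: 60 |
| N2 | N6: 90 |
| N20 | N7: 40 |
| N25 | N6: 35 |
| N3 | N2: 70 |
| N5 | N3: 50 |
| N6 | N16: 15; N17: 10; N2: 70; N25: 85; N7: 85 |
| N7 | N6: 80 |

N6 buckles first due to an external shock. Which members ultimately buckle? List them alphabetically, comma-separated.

N25, N6

Round 1 — N6 buckles (initial).
  N16: +15 → 15 < 80
  N17: +10 → 10 < 70
  N2: +70 → 70 < 80
  N25: +85 → 85 ≥ 80
  N7: +85 → 85 < 100
Round 2 — N25 buckles.
No further bucklings.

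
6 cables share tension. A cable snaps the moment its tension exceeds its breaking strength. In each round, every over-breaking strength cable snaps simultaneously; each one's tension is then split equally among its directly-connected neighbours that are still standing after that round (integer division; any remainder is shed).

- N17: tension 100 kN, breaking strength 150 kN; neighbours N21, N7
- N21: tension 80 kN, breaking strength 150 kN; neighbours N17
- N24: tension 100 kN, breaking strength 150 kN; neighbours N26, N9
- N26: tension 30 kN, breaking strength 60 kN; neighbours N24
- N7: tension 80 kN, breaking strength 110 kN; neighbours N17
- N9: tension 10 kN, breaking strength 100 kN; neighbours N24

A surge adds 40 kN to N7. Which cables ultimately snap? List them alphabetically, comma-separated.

N17, N21, N7

Round 1 — N7 at 120 > 110. N7 snaps.
  N7 sheds 120 kN to N17: 120 each.
    N17: 100+120 = 220 > 150
Round 2 — N17 snaps.
  N17 sheds 220 kN to N21: 220 each.
    N21: 80+220 = 300 > 150
Round 3 — N21 snaps.
  N21 sheds 300 kN: no online neighbours, lost.
No further breaks.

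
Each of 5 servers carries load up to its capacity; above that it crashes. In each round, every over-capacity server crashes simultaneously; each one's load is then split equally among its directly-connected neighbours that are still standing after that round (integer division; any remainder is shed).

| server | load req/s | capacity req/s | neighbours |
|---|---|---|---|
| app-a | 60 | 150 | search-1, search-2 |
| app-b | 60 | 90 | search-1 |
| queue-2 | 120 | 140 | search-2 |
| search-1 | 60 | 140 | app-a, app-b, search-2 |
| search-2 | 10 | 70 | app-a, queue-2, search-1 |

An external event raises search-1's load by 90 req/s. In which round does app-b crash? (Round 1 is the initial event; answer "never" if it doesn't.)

2

Round 1 — search-1 at 150 > 140. search-1 crashes.
  search-1 sheds 150 req/s to app-a, app-b, search-2: 50 each.
    app-a: 60+50 = 110 ≤ 150
    app-b: 60+50 = 110 > 90
    search-2: 10+50 = 60 ≤ 70
Round 2 — app-b crashes.
  app-b sheds 110 req/s: no online neighbours, lost.
No further crashes.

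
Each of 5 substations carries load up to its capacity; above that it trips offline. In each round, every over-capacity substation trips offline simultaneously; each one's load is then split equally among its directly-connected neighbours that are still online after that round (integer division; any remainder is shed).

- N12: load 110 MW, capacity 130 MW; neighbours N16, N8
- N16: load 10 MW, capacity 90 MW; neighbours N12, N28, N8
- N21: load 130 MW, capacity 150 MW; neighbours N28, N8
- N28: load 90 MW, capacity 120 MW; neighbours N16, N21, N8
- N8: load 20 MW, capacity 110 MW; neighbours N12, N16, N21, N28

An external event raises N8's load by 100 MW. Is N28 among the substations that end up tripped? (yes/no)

Round 1 — N8 at 120 > 110. N8 trips offline.
  N8 sheds 120 MW to N12, N16, N21, N28: 30 each.
    N12: 110+30 = 140 > 130
    N16: 10+30 = 40 ≤ 90
    N21: 130+30 = 160 > 150
    N28: 90+30 = 120 ≤ 120
Round 2 — N12, N21 trip offline.
  N12 sheds 140 MW to N16: 140 each.
    N16: 40+140 = 180 > 90
  N21 sheds 160 MW to N28: 160 each.
    N28: 120+160 = 280 > 120
Round 3 — N16, N28 trip offline.
  N16 sheds 180 MW: no online neighbours, lost.
  N28 sheds 280 MW: no online neighbours, lost.
No further trips.

yes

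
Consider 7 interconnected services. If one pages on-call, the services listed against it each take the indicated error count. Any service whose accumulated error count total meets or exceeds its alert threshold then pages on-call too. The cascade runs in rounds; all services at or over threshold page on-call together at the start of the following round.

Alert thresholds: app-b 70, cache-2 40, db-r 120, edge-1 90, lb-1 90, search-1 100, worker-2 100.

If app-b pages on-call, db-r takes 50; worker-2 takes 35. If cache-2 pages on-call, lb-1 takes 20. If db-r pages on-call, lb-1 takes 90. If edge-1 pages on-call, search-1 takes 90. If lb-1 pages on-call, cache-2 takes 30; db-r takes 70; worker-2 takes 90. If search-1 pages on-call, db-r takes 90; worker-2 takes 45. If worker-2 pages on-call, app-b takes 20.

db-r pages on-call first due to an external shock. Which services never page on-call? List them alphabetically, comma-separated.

app-b, cache-2, edge-1, search-1, worker-2

Round 1 — db-r pages on-call (initial).
  lb-1: +90 → 90 ≥ 90
Round 2 — lb-1 pages on-call.
  cache-2: +30 → 30 < 40
  worker-2: +90 → 90 < 100
No further pages.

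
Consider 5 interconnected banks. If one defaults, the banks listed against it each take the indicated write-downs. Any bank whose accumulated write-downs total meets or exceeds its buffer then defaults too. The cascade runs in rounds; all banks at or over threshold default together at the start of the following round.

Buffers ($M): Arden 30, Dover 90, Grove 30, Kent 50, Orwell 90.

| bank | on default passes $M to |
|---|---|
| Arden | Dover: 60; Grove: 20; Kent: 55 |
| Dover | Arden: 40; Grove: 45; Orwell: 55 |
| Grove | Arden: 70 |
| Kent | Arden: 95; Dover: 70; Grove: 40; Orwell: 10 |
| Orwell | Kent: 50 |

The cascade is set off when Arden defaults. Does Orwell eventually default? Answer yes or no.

Round 1 — Arden defaults (initial).
  Dover: +60 → 60 < 90
  Grove: +20 → 20 < 30
  Kent: +55 → 55 ≥ 50
Round 2 — Kent defaults.
  Dover: +70 → 130 ≥ 90
  Grove: +40 → 60 ≥ 30
  Orwell: +10 → 10 < 90
Round 3 — Dover, Grove default.
  Orwell: +55 → 65 < 90
No further defaults.

no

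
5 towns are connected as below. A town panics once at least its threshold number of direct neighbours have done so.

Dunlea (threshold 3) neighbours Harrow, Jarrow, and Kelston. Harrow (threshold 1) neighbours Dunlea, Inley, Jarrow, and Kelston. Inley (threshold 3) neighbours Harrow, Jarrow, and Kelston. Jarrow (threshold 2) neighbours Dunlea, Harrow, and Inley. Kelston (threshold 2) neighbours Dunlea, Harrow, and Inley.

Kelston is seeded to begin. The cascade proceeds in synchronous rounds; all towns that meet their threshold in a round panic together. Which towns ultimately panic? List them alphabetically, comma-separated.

Round 1 — Kelston panics (initial).
Round 2 — checking thresholds:
  Dunlea: 1 of 3 neighbours < 3, holds.
  Harrow: 1 of 4 neighbours ≥ 1, panics.
  Inley: 1 of 3 neighbours < 3, holds.
Round 3 — no new panics; cascade stops.

Harrow, Kelston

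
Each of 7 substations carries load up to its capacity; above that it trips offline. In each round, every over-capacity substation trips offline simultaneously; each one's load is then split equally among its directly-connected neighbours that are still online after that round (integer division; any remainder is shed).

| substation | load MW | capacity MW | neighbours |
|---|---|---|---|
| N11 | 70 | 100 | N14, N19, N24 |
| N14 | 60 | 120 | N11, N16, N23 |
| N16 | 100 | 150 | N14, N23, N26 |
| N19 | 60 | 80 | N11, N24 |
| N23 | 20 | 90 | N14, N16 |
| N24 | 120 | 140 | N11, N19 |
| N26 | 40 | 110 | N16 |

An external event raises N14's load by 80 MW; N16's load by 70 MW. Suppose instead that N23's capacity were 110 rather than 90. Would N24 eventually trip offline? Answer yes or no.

With N23's capacity at 110:
Round 1 — N14 at 140 > 120; N16 at 170 > 150. N14, N16 trip offline.
  N14 sheds 140 MW to N11, N23: 70 each.
    N11: 70+70 = 140 > 100
    N23: 20+70 = 90 ≤ 110
  N16 sheds 170 MW to N23, N26: 85 each.
    N23: 90+85 = 175 > 110
    N26: 40+85 = 125 > 110
Round 2 — N11, N23, N26 trip offline.
  N11 sheds 140 MW to N19, N24: 70 each.
    N19: 60+70 = 130 > 80
    N24: 120+70 = 190 > 140
  N23 sheds 175 MW: no online neighbours, lost.
  N26 sheds 125 MW: no online neighbours, lost.
Round 3 — N19, N24 trip offline.
  N19 sheds 130 MW: no online neighbours, lost.
  N24 sheds 190 MW: no online neighbours, lost.
No further trips.

yes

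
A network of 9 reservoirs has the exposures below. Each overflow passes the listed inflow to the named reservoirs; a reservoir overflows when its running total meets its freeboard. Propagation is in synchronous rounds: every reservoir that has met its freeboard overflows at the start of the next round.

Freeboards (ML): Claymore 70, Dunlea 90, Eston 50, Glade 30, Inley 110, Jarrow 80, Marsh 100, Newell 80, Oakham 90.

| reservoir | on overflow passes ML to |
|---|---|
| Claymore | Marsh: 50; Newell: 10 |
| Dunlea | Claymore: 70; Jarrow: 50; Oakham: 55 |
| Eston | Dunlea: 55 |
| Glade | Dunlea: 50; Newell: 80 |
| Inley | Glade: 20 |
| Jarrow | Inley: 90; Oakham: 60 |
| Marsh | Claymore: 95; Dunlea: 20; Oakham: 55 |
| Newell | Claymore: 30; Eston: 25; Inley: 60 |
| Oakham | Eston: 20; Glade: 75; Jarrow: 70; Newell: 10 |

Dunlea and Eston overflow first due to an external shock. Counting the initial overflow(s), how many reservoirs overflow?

3

Round 1 — Dunlea, Eston overflow (initial).
  Claymore: +70 → 70 ≥ 70
  Jarrow: +50 → 50 < 80
  Oakham: +55 → 55 < 90
Round 2 — Claymore overflows.
  Marsh: +50 → 50 < 100
  Newell: +10 → 10 < 80
No further overflows.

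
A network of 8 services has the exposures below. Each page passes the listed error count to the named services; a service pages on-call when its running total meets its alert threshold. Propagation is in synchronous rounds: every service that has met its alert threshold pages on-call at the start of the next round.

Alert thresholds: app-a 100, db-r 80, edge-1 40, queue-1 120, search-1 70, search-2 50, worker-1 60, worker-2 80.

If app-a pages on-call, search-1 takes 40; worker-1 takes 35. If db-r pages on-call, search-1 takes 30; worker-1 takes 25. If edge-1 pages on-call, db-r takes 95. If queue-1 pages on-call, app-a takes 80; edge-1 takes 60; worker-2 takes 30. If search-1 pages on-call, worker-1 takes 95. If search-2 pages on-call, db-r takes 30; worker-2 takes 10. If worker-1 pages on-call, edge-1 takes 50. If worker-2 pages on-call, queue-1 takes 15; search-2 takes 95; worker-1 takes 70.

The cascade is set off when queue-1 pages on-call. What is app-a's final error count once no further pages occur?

80

Round 1 — queue-1 pages on-call (initial).
  app-a: +80 → 80 < 100
  edge-1: +60 → 60 ≥ 40
  worker-2: +30 → 30 < 80
Round 2 — edge-1 pages on-call.
  db-r: +95 → 95 ≥ 80
Round 3 — db-r pages on-call.
  search-1: +30 → 30 < 70
  worker-1: +25 → 25 < 60
No further pages.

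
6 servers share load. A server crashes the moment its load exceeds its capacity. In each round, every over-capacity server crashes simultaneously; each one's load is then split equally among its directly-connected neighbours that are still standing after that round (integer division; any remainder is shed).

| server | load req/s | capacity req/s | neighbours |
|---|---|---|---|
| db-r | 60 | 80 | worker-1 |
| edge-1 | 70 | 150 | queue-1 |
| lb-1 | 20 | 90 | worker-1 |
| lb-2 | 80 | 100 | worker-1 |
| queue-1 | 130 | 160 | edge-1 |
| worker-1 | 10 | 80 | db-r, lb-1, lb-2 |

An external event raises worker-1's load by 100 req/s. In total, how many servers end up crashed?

Round 1 — worker-1 at 110 > 80. worker-1 crashes.
  worker-1 sheds 110 req/s to db-r, lb-1, lb-2: 36 each (2 lost).
    db-r: 60+36 = 96 > 80
    lb-1: 20+36 = 56 ≤ 90
    lb-2: 80+36 = 116 > 100
Round 2 — db-r, lb-2 crash.
  db-r sheds 96 req/s: no online neighbours, lost.
  lb-2 sheds 116 req/s: no online neighbours, lost.
No further crashes.

3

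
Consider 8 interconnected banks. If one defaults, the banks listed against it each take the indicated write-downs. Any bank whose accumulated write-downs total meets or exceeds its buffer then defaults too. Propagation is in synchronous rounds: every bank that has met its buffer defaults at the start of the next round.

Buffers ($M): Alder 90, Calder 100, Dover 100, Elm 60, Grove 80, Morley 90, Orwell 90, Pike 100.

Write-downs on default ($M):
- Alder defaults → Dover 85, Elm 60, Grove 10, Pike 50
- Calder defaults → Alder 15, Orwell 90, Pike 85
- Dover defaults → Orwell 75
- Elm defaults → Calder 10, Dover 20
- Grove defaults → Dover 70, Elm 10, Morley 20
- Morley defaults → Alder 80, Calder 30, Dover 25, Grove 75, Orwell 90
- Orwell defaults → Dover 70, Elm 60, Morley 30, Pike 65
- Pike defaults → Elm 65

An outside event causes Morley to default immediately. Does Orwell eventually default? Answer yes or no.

Round 1 — Morley defaults (initial).
  Alder: +80 → 80 < 90
  Calder: +30 → 30 < 100
  Dover: +25 → 25 < 100
  Grove: +75 → 75 < 80
  Orwell: +90 → 90 ≥ 90
Round 2 — Orwell defaults.
  Dover: +70 → 95 < 100
  Elm: +60 → 60 ≥ 60
  Pike: +65 → 65 < 100
Round 3 — Elm defaults.
  Calder: +10 → 40 < 100
  Dover: +20 → 115 ≥ 100
Round 4 — Dover defaults.
No further defaults.

yes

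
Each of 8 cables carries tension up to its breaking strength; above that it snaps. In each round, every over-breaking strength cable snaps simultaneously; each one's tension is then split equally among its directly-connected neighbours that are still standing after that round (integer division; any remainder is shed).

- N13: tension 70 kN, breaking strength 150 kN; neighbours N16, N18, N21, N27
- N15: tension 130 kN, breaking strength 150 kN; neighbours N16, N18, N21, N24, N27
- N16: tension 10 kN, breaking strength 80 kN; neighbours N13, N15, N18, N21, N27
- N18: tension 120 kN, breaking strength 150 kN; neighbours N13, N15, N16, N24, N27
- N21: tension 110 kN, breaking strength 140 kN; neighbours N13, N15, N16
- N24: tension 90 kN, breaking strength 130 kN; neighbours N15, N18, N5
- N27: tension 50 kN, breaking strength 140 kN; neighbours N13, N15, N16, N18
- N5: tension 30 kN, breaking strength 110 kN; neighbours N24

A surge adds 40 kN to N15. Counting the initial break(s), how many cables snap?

Round 1 — N15 at 170 > 150. N15 snaps.
  N15 sheds 170 kN to N16, N18, N21, N24, N27: 34 each.
    N16: 10+34 = 44 ≤ 80
    N18: 120+34 = 154 > 150
    N21: 110+34 = 144 > 140
    N24: 90+34 = 124 ≤ 130
    N27: 50+34 = 84 ≤ 140
Round 2 — N18, N21 snap.
  N18 sheds 154 kN to N13, N16, N24, N27: 38 each (2 lost).
    N13: 70+38 = 108 ≤ 150
    N16: 44+38 = 82 > 80
    N24: 124+38 = 162 > 130
    N27: 84+38 = 122 ≤ 140
  N21 sheds 144 kN to N13, N16: 72 each.
    N13: 108+72 = 180 > 150
    N16: 82+72 = 154 > 80
Round 3 — N13, N16, N24 snap.
  N13 sheds 180 kN to N27: 180 each.
    N27: 122+180 = 302 > 140
  N16 sheds 154 kN to N27: 154 each.
    N27: 302+154 = 456 > 140
  N24 sheds 162 kN to N5: 162 each.
    N5: 30+162 = 192 > 110
Round 4 — N27, N5 snap.
  N27 sheds 456 kN: no online neighbours, lost.
  N5 sheds 192 kN: no online neighbours, lost.
No further breaks.

8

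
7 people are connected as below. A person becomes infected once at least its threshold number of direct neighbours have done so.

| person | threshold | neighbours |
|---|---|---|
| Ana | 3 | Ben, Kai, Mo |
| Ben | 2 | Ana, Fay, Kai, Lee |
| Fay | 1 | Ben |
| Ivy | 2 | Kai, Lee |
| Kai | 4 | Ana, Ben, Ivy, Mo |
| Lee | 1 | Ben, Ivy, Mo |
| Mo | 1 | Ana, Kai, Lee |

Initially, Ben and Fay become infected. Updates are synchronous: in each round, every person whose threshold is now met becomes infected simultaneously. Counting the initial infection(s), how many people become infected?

4

Round 1 — Ben, Fay become infected (initial).
Round 2 — checking thresholds:
  Ana: 1 of 3 neighbours < 3, not yet.
  Kai: 1 of 4 neighbours < 4, not yet.
  Lee: 1 of 3 neighbours ≥ 1, becomes infected.
Round 3 — checking thresholds:
  Ana: 1 of 3 neighbours < 3, not yet.
  Ivy: 1 of 2 neighbours < 2, not yet.
  Kai: 1 of 4 neighbours < 4, not yet.
  Mo: 1 of 3 neighbours ≥ 1, becomes infected.
Round 4 — no new infections; cascade stops.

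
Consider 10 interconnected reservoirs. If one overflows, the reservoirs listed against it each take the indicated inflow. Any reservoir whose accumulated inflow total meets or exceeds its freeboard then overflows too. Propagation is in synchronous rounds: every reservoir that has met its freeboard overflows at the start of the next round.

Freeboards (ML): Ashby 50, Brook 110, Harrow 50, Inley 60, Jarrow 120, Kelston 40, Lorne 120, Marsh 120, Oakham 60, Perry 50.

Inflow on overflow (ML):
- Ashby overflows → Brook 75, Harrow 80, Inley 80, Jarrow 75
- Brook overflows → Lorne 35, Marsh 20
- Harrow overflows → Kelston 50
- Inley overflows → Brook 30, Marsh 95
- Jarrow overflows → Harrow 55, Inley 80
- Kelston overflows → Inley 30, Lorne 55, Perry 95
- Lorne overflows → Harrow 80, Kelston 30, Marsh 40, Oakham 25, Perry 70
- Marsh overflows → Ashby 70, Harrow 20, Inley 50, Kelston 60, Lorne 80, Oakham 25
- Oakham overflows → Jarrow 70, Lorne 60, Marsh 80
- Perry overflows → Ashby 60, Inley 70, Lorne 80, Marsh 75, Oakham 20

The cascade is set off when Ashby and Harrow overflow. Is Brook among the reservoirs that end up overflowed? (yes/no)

Round 1 — Ashby, Harrow overflow (initial).
  Brook: +75 → 75 < 110
  Inley: +80 → 80 ≥ 60
  Jarrow: +75 → 75 < 120
  Kelston: +50 → 50 ≥ 40
Round 2 — Inley, Kelston overflow.
  Brook: +30 → 105 < 110
  Lorne: +55 → 55 < 120
  Marsh: +95 → 95 < 120
  Perry: +95 → 95 ≥ 50
Round 3 — Perry overflows.
  Lorne: +80 → 135 ≥ 120
  Marsh: +75 → 170 ≥ 120
  Oakham: +20 → 20 < 60
Round 4 — Lorne, Marsh overflow.
  Oakham: +25+25 → 70 ≥ 60
Round 5 — Oakham overflows.
  Jarrow: +70 → 145 ≥ 120
Round 6 — Jarrow overflows.
No further overflows.

no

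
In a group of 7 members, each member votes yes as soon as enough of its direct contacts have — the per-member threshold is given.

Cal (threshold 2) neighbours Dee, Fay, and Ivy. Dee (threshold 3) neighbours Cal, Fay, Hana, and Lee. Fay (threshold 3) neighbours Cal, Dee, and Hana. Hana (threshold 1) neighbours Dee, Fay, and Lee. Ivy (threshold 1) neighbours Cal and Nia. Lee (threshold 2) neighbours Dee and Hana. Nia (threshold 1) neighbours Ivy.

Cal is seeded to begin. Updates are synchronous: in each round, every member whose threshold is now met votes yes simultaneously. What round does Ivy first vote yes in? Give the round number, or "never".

2

Round 1 — Cal votes yes (initial).
Round 2 — checking thresholds:
  Dee: 1 of 4 neighbours < 3, not yet.
  Fay: 1 of 3 neighbours < 3, not yet.
  Ivy: 1 of 2 neighbours ≥ 1, votes yes.
Round 3 — checking thresholds:
  Dee: 1 of 4 neighbours < 3, not yet.
  Fay: 1 of 3 neighbours < 3, not yet.
  Nia: 1 of 1 neighbours ≥ 1, votes yes.
Round 4 — no new yes votes; cascade stops.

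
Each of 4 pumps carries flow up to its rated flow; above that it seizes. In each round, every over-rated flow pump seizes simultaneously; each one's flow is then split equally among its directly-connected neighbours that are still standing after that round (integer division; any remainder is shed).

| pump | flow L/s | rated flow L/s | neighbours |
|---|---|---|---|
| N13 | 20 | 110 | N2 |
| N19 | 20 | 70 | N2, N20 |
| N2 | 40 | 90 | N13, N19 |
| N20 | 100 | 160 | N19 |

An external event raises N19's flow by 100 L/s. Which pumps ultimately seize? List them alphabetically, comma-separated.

Round 1 — N19 at 120 > 70. N19 seizes.
  N19 sheds 120 L/s to N2, N20: 60 each.
    N2: 40+60 = 100 > 90
    N20: 100+60 = 160 ≤ 160
Round 2 — N2 seizes.
  N2 sheds 100 L/s to N13: 100 each.
    N13: 20+100 = 120 > 110
Round 3 — N13 seizes.
  N13 sheds 120 L/s: no online neighbours, lost.
No further seizures.

N13, N19, N2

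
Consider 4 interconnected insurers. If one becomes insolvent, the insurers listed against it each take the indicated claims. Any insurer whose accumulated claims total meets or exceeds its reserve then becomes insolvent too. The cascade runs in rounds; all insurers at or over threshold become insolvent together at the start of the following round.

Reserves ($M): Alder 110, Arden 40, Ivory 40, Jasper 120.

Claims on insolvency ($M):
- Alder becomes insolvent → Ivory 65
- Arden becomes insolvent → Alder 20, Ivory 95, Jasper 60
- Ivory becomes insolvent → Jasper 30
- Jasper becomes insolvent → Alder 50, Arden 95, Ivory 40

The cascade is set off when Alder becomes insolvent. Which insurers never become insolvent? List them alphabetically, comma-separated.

Arden, Jasper

Round 1 — Alder becomes insolvent (initial).
  Ivory: +65 → 65 ≥ 40
Round 2 — Ivory becomes insolvent.
  Jasper: +30 → 30 < 120
No further insolvencies.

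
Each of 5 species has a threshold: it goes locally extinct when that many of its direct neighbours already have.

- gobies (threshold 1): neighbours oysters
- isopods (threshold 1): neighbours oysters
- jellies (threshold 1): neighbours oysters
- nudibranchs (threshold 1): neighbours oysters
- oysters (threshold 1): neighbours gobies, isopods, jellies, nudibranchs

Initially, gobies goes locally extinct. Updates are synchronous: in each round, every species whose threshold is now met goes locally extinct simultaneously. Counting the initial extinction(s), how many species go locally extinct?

Round 1 — gobies goes locally extinct (initial).
Round 2 — checking thresholds:
  oysters: 1 of 4 neighbours ≥ 1, goes locally extinct.
Round 3 — checking thresholds:
  isopods: 1 of 1 neighbours ≥ 1, goes locally extinct.
  jellies: 1 of 1 neighbours ≥ 1, goes locally extinct.
  nudibranchs: 1 of 1 neighbours ≥ 1, goes locally extinct.
Round 4 — no new extinctions; cascade stops.

5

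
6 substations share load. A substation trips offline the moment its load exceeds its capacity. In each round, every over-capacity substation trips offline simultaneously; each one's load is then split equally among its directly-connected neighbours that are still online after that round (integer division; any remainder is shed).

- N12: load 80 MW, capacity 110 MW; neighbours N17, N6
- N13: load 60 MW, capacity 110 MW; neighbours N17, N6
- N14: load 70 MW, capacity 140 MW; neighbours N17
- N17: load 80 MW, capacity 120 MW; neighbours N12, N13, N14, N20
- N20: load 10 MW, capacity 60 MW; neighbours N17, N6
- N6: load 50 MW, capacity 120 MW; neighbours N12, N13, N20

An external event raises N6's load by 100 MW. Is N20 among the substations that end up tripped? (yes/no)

yes

Round 1 — N6 at 150 > 120. N6 trips offline.
  N6 sheds 150 MW to N12, N13, N20: 50 each.
    N12: 80+50 = 130 > 110
    N13: 60+50 = 110 ≤ 110
    N20: 10+50 = 60 ≤ 60
Round 2 — N12 trips offline.
  N12 sheds 130 MW to N17: 130 each.
    N17: 80+130 = 210 > 120
Round 3 — N17 trips offline.
  N17 sheds 210 MW to N13, N14, N20: 70 each.
    N13: 110+70 = 180 > 110
    N14: 70+70 = 140 ≤ 140
    N20: 60+70 = 130 > 60
Round 4 — N13, N20 trip offline.
  N13 sheds 180 MW: no online neighbours, lost.
  N20 sheds 130 MW: no online neighbours, lost.
No further trips.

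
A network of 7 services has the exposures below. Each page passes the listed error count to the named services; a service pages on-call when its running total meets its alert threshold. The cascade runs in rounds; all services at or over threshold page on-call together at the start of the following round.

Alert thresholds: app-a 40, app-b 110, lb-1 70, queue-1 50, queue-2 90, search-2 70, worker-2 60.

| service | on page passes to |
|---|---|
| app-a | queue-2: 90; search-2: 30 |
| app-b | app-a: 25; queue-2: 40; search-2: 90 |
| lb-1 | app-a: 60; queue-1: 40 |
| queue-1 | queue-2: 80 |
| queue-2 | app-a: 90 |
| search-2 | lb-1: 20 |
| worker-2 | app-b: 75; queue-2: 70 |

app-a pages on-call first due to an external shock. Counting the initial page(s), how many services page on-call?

2

Round 1 — app-a pages on-call (initial).
  queue-2: +90 → 90 ≥ 90
  search-2: +30 → 30 < 70
Round 2 — queue-2 pages on-call.
No further pages.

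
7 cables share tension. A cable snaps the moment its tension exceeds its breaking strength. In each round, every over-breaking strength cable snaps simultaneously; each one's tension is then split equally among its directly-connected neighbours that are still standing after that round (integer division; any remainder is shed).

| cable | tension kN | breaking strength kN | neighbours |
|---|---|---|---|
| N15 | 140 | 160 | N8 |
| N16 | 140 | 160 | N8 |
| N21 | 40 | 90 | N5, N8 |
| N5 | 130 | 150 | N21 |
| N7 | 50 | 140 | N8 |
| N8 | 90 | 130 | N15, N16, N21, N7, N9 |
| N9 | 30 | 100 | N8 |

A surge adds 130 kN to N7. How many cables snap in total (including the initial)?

Round 1 — N7 at 180 > 140. N7 snaps.
  N7 sheds 180 kN to N8: 180 each.
    N8: 90+180 = 270 > 130
Round 2 — N8 snaps.
  N8 sheds 270 kN to N15, N16, N21, N9: 67 each (2 lost).
    N15: 140+67 = 207 > 160
    N16: 140+67 = 207 > 160
    N21: 40+67 = 107 > 90
    N9: 30+67 = 97 ≤ 100
Round 3 — N15, N16, N21 snap.
  N15 sheds 207 kN: no online neighbours, lost.
  N16 sheds 207 kN: no online neighbours, lost.
  N21 sheds 107 kN to N5: 107 each.
    N5: 130+107 = 237 > 150
Round 4 — N5 snaps.
  N5 sheds 237 kN: no online neighbours, lost.
No further breaks.

6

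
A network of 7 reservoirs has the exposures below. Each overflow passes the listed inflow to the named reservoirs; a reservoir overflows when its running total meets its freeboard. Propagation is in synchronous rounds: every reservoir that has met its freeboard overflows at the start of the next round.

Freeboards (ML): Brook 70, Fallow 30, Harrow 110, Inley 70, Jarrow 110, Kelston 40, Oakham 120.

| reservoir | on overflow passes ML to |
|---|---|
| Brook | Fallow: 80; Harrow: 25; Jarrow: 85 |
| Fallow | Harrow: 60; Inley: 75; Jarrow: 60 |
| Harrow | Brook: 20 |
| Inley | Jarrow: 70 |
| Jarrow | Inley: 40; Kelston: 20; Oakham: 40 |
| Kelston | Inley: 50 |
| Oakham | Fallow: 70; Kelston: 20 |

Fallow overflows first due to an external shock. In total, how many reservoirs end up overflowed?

Round 1 — Fallow overflows (initial).
  Harrow: +60 → 60 < 110
  Inley: +75 → 75 ≥ 70
  Jarrow: +60 → 60 < 110
Round 2 — Inley overflows.
  Jarrow: +70 → 130 ≥ 110
Round 3 — Jarrow overflows.
  Kelston: +20 → 20 < 40
  Oakham: +40 → 40 < 120
No further overflows.

3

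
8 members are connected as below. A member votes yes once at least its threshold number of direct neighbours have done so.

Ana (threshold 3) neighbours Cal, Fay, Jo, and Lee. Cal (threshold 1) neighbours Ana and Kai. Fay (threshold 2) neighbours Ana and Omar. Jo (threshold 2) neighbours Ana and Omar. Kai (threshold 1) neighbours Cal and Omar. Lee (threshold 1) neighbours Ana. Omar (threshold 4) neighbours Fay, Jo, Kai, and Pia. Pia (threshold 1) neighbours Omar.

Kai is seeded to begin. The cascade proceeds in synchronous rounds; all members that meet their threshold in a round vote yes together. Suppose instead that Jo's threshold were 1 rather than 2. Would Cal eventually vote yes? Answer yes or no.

With Jo's threshold at 1:
Round 1 — Kai votes yes (initial).
Round 2 — checking thresholds:
  Cal: 1 of 2 neighbours ≥ 1, votes yes.
  Omar: 1 of 4 neighbours < 4, holds.
Round 3 — no new yes votes; cascade stops.

yes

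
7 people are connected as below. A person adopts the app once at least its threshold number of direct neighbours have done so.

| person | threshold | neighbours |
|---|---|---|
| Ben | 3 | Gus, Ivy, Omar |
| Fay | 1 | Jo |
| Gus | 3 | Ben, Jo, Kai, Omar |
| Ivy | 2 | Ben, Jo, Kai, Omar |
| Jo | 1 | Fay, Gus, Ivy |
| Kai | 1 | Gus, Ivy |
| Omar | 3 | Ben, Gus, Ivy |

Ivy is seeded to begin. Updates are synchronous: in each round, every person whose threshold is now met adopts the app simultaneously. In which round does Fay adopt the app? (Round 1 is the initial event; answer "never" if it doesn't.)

Round 1 — Ivy adopts the app (initial).
Round 2 — checking thresholds:
  Ben: 1 of 3 neighbours < 3, below threshold.
  Jo: 1 of 3 neighbours ≥ 1, adopts the app.
  Kai: 1 of 2 neighbours ≥ 1, adopts the app.
  Omar: 1 of 3 neighbours < 3, below threshold.
Round 3 — checking thresholds:
  Ben: 1 of 3 neighbours < 3, below threshold.
  Fay: 1 of 1 neighbours ≥ 1, adopts the app.
  Gus: 2 of 4 neighbours < 3, below threshold.
  Omar: 1 of 3 neighbours < 3, below threshold.
Round 4 — no new adoptions; cascade stops.

3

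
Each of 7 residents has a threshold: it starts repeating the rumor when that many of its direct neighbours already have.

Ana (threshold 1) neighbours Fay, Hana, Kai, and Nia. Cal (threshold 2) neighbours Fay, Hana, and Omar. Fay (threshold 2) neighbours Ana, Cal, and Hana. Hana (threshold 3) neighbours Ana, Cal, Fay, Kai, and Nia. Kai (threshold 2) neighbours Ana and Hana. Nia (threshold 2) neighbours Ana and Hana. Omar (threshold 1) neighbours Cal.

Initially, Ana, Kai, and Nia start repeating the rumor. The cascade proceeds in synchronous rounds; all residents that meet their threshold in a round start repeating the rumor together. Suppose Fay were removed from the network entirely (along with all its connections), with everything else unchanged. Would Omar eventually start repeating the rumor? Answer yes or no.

no

With Fay removed:
Round 1 — Ana, Kai, Nia start repeating the rumor (initial).
Round 2 — checking thresholds:
  Hana: 3 of 4 neighbours ≥ 3, starts repeating the rumor.
Round 3 — no new spreads; cascade stops.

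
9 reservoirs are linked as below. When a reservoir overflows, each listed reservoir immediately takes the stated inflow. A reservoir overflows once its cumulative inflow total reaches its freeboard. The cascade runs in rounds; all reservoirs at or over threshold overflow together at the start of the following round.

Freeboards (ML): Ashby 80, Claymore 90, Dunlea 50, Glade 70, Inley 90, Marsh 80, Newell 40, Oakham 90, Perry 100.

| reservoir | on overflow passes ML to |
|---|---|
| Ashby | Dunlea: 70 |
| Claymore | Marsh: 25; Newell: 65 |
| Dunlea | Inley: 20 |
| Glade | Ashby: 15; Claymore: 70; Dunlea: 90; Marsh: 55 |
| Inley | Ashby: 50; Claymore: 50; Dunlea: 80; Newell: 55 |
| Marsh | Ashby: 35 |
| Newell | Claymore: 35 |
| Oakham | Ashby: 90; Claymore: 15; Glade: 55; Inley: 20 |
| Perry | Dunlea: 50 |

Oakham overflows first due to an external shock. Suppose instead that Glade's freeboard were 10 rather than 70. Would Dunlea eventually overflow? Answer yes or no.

yes

With Glade's freeboard at 10:
Round 1 — Oakham overflows (initial).
  Ashby: +90 → 90 ≥ 80
  Claymore: +15 → 15 < 90
  Glade: +55 → 55 ≥ 10
  Inley: +20 → 20 < 90
Round 2 — Ashby, Glade overflow.
  Claymore: +70 → 85 < 90
  Dunlea: +70+90 → 160 ≥ 50
  Marsh: +55 → 55 < 80
Round 3 — Dunlea overflows.
  Inley: +20 → 40 < 90
No further overflows.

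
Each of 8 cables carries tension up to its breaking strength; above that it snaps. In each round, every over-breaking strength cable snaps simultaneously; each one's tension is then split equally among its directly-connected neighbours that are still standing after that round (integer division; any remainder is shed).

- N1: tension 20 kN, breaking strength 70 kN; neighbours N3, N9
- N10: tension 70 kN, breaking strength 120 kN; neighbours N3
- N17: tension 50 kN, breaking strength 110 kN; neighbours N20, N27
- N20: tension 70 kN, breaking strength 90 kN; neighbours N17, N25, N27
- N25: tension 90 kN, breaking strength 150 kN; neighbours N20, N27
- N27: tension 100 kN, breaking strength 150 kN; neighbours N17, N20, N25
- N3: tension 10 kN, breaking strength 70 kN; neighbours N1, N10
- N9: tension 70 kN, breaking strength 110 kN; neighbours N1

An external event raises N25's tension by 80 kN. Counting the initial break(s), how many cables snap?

Round 1 — N25 at 170 > 150. N25 snaps.
  N25 sheds 170 kN to N20, N27: 85 each.
    N20: 70+85 = 155 > 90
    N27: 100+85 = 185 > 150
Round 2 — N20, N27 snap.
  N20 sheds 155 kN to N17: 155 each.
    N17: 50+155 = 205 > 110
  N27 sheds 185 kN to N17: 185 each.
    N17: 205+185 = 390 > 110
Round 3 — N17 snaps.
  N17 sheds 390 kN: no online neighbours, lost.
No further breaks.

4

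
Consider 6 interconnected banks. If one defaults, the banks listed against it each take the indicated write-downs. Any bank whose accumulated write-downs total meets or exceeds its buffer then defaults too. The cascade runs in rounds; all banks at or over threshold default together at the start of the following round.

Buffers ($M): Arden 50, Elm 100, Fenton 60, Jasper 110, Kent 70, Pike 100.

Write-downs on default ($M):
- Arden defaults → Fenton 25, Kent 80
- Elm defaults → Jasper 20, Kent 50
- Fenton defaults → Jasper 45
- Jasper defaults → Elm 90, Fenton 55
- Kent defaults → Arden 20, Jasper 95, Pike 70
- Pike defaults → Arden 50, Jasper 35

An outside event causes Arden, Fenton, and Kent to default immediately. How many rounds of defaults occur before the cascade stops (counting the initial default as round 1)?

Round 1 — Arden, Fenton, Kent default (initial).
  Jasper: +45+95 → 140 ≥ 110
  Pike: +70 → 70 < 100
Round 2 — Jasper defaults.
  Elm: +90 → 90 < 100
No further defaults.

2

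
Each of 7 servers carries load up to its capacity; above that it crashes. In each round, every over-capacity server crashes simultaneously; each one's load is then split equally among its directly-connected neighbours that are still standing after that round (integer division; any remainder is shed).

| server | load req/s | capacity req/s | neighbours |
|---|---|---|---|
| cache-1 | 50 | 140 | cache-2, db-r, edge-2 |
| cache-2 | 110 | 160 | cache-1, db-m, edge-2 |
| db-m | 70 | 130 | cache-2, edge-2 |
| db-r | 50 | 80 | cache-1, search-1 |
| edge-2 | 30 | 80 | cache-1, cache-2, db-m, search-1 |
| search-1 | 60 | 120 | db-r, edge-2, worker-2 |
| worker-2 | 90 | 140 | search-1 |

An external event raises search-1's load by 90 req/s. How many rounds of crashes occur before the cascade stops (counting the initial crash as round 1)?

Round 1 — search-1 at 150 > 120. search-1 crashes.
  search-1 sheds 150 req/s to db-r, edge-2, worker-2: 50 each.
    db-r: 50+50 = 100 > 80
    edge-2: 30+50 = 80 ≤ 80
    worker-2: 90+50 = 140 ≤ 140
Round 2 — db-r crashes.
  db-r sheds 100 req/s to cache-1: 100 each.
    cache-1: 50+100 = 150 > 140
Round 3 — cache-1 crashes.
  cache-1 sheds 150 req/s to cache-2, edge-2: 75 each.
    cache-2: 110+75 = 185 > 160
    edge-2: 80+75 = 155 > 80
Round 4 — cache-2, edge-2 crash.
  cache-2 sheds 185 req/s to db-m: 185 each.
    db-m: 70+185 = 255 > 130
  edge-2 sheds 155 req/s to db-m: 155 each.
    db-m: 255+155 = 410 > 130
Round 5 — db-m crashes.
  db-m sheds 410 req/s: no online neighbours, lost.
No further crashes.

5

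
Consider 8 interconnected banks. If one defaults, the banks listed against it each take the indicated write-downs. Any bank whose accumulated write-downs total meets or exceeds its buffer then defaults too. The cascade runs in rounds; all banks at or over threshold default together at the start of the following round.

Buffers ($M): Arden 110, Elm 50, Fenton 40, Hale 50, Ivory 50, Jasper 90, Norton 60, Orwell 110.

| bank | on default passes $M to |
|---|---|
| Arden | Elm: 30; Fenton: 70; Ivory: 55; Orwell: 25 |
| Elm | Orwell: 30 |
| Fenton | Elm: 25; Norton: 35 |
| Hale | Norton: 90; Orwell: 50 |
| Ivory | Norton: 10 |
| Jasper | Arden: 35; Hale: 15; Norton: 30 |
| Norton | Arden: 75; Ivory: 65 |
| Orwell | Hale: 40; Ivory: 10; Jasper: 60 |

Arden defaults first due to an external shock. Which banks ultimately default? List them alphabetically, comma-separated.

Arden, Elm, Fenton, Ivory

Round 1 — Arden defaults (initial).
  Elm: +30 → 30 < 50
  Fenton: +70 → 70 ≥ 40
  Ivory: +55 → 55 ≥ 50
  Orwell: +25 → 25 < 110
Round 2 — Fenton, Ivory default.
  Elm: +25 → 55 ≥ 50
  Norton: +35+10 → 45 < 60
Round 3 — Elm defaults.
  Orwell: +30 → 55 < 110
No further defaults.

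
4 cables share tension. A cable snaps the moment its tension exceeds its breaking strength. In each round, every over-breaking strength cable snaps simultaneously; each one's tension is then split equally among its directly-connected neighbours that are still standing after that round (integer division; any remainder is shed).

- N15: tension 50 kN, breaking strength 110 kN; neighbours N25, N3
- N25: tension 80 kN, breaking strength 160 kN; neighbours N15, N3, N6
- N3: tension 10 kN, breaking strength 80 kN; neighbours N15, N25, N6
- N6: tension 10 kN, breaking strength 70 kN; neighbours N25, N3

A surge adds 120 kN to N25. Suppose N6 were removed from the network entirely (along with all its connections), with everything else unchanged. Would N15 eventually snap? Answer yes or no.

With N6 removed:
Round 1 — N25 at 200 > 160. N25 snaps.
  N25 sheds 200 kN to N15, N3: 100 each.
    N15: 50+100 = 150 > 110
    N3: 10+100 = 110 > 80
Round 2 — N15, N3 snap.
  N15 sheds 150 kN: no online neighbours, lost.
  N3 sheds 110 kN: no online neighbours, lost.
No further breaks.

yes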